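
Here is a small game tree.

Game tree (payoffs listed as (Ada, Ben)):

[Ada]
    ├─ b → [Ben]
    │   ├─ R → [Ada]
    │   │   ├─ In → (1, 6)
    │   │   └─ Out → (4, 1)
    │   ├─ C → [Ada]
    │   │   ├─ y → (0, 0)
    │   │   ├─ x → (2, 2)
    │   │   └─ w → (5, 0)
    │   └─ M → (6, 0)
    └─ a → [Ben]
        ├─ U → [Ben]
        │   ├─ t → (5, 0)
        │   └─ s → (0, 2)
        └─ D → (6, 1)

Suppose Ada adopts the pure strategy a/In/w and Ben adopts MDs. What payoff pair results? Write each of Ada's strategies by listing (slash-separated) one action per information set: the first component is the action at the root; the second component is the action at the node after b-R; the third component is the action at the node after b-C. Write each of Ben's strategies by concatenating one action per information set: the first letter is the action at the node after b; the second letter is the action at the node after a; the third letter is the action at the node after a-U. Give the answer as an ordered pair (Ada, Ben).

(6, 1)

Trace the play path from the root:
  Ada plays a
  Ben plays D at [a]
→ terminal payoff (6, 1).
(Ada's choice at the node after b-R is never reached on this path, so it doesn't affect the outcome.)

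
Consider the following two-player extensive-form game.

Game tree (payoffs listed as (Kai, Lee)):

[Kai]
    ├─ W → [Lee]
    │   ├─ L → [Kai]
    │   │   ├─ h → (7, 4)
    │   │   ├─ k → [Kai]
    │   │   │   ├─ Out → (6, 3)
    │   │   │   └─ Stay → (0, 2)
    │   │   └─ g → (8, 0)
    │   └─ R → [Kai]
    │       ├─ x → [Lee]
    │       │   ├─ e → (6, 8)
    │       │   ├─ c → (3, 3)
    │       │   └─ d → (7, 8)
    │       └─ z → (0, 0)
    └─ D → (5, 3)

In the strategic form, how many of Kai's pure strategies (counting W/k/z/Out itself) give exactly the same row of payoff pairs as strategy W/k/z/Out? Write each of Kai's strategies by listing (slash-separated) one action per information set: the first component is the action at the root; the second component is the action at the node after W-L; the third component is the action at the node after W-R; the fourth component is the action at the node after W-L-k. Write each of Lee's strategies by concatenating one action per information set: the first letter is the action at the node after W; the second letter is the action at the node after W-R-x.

Row for W/k/z/Out (columns Le, Lc, Ld, Re, Rc, Rd): (6,3) (6,3) (6,3) (0,0) (0,0) (0,0).
Every one of Kai's information sets is on the play path for some reply by Lee when Kai follows W/k/z/Out.
Changing the action at any of them therefore changes at least one column, so only W/k/z/Out itself gives this row.

1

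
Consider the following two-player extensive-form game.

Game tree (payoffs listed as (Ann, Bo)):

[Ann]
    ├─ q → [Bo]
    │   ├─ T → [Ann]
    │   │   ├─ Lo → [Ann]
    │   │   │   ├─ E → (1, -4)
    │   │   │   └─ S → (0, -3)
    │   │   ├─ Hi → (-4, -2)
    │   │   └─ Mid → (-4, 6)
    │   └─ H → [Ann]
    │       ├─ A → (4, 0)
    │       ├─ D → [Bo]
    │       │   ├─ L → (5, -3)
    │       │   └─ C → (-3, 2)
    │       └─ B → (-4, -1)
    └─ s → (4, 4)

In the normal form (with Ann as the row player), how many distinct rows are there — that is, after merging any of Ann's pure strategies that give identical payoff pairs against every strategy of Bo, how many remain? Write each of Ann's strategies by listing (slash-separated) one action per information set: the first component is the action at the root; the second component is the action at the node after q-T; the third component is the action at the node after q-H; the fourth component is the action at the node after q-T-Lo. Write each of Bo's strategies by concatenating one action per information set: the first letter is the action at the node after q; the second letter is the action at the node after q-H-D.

13

Ann has 36 pure strategies: q/Lo/A/E, q/Lo/A/S, q/Lo/D/E, q/Lo/D/S, q/Lo/B/E, q/Lo/B/S, q/Hi/A/E, q/Hi/A/S, q/Hi/D/E, q/Hi/D/S, q/Hi/B/E, q/Hi/B/S, q/Mid/A/E, q/Mid/A/S, q/Mid/D/E, q/Mid/D/S, q/Mid/B/E, q/Mid/B/S, s/Lo/A/E, s/Lo/A/S, s/Lo/D/E, s/Lo/D/S, s/Lo/B/E, s/Lo/B/S, s/Hi/A/E, s/Hi/A/S, s/Hi/D/E, s/Hi/D/S, s/Hi/B/E, s/Hi/B/S, s/Mid/A/E, s/Mid/A/S, s/Mid/D/E, s/Mid/D/S, s/Mid/B/E, s/Mid/B/S. Columns: TL, TC, HL, HC.
{q/Lo/A/E} → row (1,-4) (1,-4) (4,0) (4,0)
{q/Lo/A/S} → row (0,-3) (0,-3) (4,0) (4,0)
{q/Lo/D/E} → row (1,-4) (1,-4) (5,-3) (-3,2)
{q/Lo/D/S} → row (0,-3) (0,-3) (5,-3) (-3,2)
{q/Lo/B/E} → row (1,-4) (1,-4) (-4,-1) (-4,-1)
{q/Lo/B/S} → row (0,-3) (0,-3) (-4,-1) (-4,-1)
{q/Hi/A/E, q/Hi/A/S} → row (-4,-2) (-4,-2) (4,0) (4,0)
{q/Hi/D/E, q/Hi/D/S} → row (-4,-2) (-4,-2) (5,-3) (-3,2)
{q/Hi/B/E, q/Hi/B/S} → row (-4,-2) (-4,-2) (-4,-1) (-4,-1)
{q/Mid/A/E, q/Mid/A/S} → row (-4,6) (-4,6) (4,0) (4,0)
{q/Mid/D/E, q/Mid/D/S} → row (-4,6) (-4,6) (5,-3) (-3,2)
{q/Mid/B/E, q/Mid/B/S} → row (-4,6) (-4,6) (-4,-1) (-4,-1)
{s/Lo/A/E, s/Lo/A/S, s/Lo/D/E, s/Lo/D/S, s/Lo/B/E, s/Lo/B/S, s/Hi/A/E, s/Hi/A/S, s/Hi/D/E, s/Hi/D/S, s/Hi/B/E, s/Hi/B/S, s/Mid/A/E, s/Mid/A/S, s/Mid/D/E, s/Mid/D/S, s/Mid/B/E, s/Mid/B/S} → row (4,4) (4,4) (4,4) (4,4)
That's 13 distinct rows out of 36 strategies.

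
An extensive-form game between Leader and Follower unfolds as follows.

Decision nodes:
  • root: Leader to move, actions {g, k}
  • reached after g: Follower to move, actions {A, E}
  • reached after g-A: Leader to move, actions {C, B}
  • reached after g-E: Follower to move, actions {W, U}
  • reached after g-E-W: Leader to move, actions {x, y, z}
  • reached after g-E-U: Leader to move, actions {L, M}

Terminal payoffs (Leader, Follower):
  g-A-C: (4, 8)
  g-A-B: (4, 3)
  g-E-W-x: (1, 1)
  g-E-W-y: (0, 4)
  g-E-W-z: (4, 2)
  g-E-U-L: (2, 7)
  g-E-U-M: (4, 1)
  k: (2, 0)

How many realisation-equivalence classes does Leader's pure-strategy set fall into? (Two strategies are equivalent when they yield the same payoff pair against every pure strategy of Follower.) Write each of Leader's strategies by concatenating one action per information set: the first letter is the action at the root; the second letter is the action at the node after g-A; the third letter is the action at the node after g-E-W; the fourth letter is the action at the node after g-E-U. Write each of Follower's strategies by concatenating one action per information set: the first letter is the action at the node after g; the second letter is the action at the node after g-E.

Leader has 24 pure strategies: gCxL, gCxM, gCyL, gCyM, gCzL, gCzM, gBxL, gBxM, gByL, gByM, gBzL, gBzM, kCxL, kCxM, kCyL, kCyM, kCzL, kCzM, kBxL, kBxM, kByL, kByM, kBzL, kBzM. Columns: AW, AU, EW, EU.
{gCxL} → row (4,8) (4,8) (1,1) (2,7)
{gCxM} → row (4,8) (4,8) (1,1) (4,1)
{gCyL} → row (4,8) (4,8) (0,4) (2,7)
{gCyM} → row (4,8) (4,8) (0,4) (4,1)
{gCzL} → row (4,8) (4,8) (4,2) (2,7)
{gCzM} → row (4,8) (4,8) (4,2) (4,1)
{gBxL} → row (4,3) (4,3) (1,1) (2,7)
{gBxM} → row (4,3) (4,3) (1,1) (4,1)
{gByL} → row (4,3) (4,3) (0,4) (2,7)
{gByM} → row (4,3) (4,3) (0,4) (4,1)
{gBzL} → row (4,3) (4,3) (4,2) (2,7)
{gBzM} → row (4,3) (4,3) (4,2) (4,1)
{kCxL, kCxM, kCyL, kCyM, kCzL, kCzM, kBxL, kBxM, kByL, kByM, kBzL, kBzM} → row (2,0) (2,0) (2,0) (2,0)
That's 13 distinct rows out of 24 strategies.

13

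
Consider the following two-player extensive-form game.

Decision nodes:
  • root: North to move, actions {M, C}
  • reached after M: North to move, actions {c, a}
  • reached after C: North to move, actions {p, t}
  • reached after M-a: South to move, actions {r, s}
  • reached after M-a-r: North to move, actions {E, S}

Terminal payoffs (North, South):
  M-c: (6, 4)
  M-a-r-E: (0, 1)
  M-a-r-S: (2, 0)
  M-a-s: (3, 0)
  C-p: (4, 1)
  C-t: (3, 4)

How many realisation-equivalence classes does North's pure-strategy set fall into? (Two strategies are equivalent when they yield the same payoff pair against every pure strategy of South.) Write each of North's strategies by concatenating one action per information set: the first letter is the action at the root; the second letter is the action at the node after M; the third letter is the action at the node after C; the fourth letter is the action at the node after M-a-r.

5

North has 16 pure strategies: McpE, McpS, MctE, MctS, MapE, MapS, MatE, MatS, CcpE, CcpS, CctE, CctS, CapE, CapS, CatE, CatS. Columns: r, s.
{McpE, McpS, MctE, MctS} → row (6,4) (6,4)
{MapE, MatE} → row (0,1) (3,0)
{MapS, MatS} → row (2,0) (3,0)
{CcpE, CcpS, CapE, CapS} → row (4,1) (4,1)
{CctE, CctS, CatE, CatS} → row (3,4) (3,4)
That's 5 distinct rows out of 16 strategies.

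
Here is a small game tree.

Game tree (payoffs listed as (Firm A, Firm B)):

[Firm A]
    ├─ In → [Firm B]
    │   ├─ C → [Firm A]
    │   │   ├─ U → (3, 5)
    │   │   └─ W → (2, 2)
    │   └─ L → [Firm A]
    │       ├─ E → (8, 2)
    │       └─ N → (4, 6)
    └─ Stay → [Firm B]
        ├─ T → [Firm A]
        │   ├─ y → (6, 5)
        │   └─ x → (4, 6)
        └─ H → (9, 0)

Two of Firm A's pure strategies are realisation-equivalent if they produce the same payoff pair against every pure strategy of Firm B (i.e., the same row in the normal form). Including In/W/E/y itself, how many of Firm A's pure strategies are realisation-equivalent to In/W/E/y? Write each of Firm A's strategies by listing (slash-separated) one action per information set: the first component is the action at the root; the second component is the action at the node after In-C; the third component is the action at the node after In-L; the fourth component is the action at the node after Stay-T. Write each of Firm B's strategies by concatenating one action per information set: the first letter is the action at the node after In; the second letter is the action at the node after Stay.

Row for In/W/E/y (columns CT, CH, LT, LH): (2,2) (2,2) (8,2) (8,2).
Under In/W/E/y, Firm A's choice at the node after Stay-T can never be reached regardless of what Firm B does, so varying those choices leaves every outcome unchanged.
Holding the reachable choices fixed and varying the unreachable one freely already gives 2 equivalent strategies.
No other strategy reproduces this row, so those 2 are the full class: In/W/E/y, In/W/E/x.

2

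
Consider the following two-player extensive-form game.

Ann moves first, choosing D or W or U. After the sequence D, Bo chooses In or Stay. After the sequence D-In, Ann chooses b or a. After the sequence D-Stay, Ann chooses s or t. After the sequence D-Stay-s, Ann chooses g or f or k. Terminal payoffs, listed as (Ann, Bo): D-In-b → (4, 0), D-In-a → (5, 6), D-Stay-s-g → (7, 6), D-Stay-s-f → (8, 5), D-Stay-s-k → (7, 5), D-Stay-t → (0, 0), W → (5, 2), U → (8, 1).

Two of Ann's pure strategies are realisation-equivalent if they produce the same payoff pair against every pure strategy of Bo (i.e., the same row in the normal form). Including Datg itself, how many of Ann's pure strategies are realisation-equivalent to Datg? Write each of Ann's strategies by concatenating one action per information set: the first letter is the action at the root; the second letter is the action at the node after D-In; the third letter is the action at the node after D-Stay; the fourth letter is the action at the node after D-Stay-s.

3

Row for Datg (columns In, Stay): (5,6) (0,0).
Under Datg, Ann's choice at the node after D-Stay-s can never be reached regardless of what Bo does, so varying those choices leaves every outcome unchanged.
Holding the reachable choices fixed and varying the unreachable one freely already gives 3 equivalent strategies.
No other strategy reproduces this row, so those 3 are the full class: Datg, Datf, Datk.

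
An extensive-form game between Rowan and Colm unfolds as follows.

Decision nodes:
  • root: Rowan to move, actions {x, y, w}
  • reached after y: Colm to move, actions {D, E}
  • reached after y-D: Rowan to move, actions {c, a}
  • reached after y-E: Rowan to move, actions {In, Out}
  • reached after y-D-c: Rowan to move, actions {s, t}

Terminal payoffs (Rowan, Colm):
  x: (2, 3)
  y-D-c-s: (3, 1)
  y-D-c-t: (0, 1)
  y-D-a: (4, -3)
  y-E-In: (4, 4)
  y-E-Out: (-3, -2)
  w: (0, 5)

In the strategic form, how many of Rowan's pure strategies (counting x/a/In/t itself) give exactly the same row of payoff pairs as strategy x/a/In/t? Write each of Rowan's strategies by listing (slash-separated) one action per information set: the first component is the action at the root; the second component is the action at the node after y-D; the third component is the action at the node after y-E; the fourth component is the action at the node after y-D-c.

8

Row for x/a/In/t (columns D, E): (2,3) (2,3).
Under x/a/In/t, Rowan's choice at the node after y-D and at the node after y-E and at the node after y-D-c can never be reached regardless of what Colm does, so varying those choices leaves every outcome unchanged.
Holding the reachable choices fixed and varying the unreachable ones freely already gives 2 × 2 × 2 = 8 equivalent strategies.
No other strategy reproduces this row, so those 8 are the full class: x/c/In/s, x/c/In/t, x/c/Out/s, x/c/Out/t, x/a/In/s, x/a/In/t, x/a/Out/s, x/a/Out/t.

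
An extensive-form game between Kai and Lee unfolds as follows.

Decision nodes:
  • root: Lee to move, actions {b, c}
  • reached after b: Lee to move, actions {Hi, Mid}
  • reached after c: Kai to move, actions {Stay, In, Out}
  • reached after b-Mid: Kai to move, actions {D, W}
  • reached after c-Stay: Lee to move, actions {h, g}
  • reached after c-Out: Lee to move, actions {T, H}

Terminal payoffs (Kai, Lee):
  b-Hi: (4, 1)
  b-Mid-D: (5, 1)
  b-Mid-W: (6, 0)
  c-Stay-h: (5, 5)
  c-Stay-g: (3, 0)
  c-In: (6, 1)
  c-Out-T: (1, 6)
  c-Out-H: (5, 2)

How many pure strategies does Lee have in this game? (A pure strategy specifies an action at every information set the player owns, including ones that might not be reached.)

16

Lee owns the root with actions {b, c} — two choices.
Lee owns the node after b with actions {Hi, Mid} — two choices.
Lee owns the node after c-Stay with actions {h, g} — two choices.
Lee owns the node after c-Out with actions {T, H} — two choices.
A pure strategy fixes one action at each information set independently, so the count is the product 2 × 2 × 2 × 2 = 16.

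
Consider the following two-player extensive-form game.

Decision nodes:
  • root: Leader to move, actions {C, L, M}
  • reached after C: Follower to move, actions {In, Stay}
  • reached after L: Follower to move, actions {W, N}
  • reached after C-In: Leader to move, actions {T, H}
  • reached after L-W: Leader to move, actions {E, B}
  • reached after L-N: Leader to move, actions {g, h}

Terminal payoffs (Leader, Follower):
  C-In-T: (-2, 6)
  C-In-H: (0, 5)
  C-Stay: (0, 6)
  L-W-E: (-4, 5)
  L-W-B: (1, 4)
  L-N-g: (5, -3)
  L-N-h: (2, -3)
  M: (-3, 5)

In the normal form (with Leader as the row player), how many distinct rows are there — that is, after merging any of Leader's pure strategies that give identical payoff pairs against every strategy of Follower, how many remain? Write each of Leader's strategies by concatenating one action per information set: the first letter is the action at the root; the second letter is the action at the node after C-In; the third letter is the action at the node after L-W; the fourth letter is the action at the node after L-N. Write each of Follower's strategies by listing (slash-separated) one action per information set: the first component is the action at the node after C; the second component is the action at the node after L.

7

Leader has 24 pure strategies: CTEg, CTEh, CTBg, CTBh, CHEg, CHEh, CHBg, CHBh, LTEg, LTEh, LTBg, LTBh, LHEg, LHEh, LHBg, LHBh, MTEg, MTEh, MTBg, MTBh, MHEg, MHEh, MHBg, MHBh. Columns: In/W, In/N, Stay/W, Stay/N.
{CTEg, CTEh, CTBg, CTBh} → row (-2,6) (-2,6) (0,6) (0,6)
{CHEg, CHEh, CHBg, CHBh} → row (0,5) (0,5) (0,6) (0,6)
{LTEg, LHEg} → row (-4,5) (5,-3) (-4,5) (5,-3)
{LTEh, LHEh} → row (-4,5) (2,-3) (-4,5) (2,-3)
{LTBg, LHBg} → row (1,4) (5,-3) (1,4) (5,-3)
{LTBh, LHBh} → row (1,4) (2,-3) (1,4) (2,-3)
{MTEg, MTEh, MTBg, MTBh, MHEg, MHEh, MHBg, MHBh} → row (-3,5) (-3,5) (-3,5) (-3,5)
That's 7 distinct rows out of 24 strategies.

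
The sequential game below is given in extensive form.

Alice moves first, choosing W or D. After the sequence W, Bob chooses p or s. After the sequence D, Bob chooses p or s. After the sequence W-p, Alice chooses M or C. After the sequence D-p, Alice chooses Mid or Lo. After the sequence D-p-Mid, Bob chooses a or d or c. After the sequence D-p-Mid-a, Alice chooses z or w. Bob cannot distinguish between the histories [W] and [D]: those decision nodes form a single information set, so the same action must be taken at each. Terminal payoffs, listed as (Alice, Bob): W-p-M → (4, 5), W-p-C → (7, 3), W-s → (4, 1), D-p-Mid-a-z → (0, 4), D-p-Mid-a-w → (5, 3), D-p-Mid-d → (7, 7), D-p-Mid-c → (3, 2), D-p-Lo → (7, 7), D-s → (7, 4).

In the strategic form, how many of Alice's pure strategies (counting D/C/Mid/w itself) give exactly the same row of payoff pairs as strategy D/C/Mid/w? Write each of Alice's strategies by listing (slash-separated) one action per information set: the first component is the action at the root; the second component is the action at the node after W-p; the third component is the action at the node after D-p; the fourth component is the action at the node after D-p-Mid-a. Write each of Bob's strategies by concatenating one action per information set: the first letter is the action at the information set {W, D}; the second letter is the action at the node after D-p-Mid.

2

Row for D/C/Mid/w (columns pa, pd, pc, sa, sd, sc): (5,3) (7,7) (3,2) (7,4) (7,4) (7,4).
Under D/C/Mid/w, Alice's choice at the node after W-p can never be reached regardless of what Bob does, so varying those choices leaves every outcome unchanged.
Holding the reachable choices fixed and varying the unreachable one freely already gives 2 equivalent strategies.
No other strategy reproduces this row, so those 2 are the full class: D/M/Mid/w, D/C/Mid/w.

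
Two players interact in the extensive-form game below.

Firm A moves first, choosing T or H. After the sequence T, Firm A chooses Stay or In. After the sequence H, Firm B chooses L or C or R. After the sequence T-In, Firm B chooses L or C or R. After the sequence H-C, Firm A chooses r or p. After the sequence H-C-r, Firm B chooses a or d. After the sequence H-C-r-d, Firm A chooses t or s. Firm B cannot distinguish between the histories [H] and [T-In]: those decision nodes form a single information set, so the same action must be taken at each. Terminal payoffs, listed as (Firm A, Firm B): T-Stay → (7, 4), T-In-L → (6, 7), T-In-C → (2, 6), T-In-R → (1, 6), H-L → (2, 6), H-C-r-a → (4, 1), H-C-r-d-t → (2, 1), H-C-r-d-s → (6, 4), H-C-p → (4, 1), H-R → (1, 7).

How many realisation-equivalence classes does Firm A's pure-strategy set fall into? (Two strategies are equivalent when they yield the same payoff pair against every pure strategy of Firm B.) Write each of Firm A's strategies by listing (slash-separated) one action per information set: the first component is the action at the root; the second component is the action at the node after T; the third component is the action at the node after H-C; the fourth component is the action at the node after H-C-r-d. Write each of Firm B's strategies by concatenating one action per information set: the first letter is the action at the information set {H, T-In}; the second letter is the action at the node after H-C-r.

5

Firm A has 16 pure strategies: T/Stay/r/t, T/Stay/r/s, T/Stay/p/t, T/Stay/p/s, T/In/r/t, T/In/r/s, T/In/p/t, T/In/p/s, H/Stay/r/t, H/Stay/r/s, H/Stay/p/t, H/Stay/p/s, H/In/r/t, H/In/r/s, H/In/p/t, H/In/p/s. Columns: La, Ld, Ca, Cd, Ra, Rd.
{T/Stay/r/t, T/Stay/r/s, T/Stay/p/t, T/Stay/p/s} → row (7,4) (7,4) (7,4) (7,4) (7,4) (7,4)
{T/In/r/t, T/In/r/s, T/In/p/t, T/In/p/s} → row (6,7) (6,7) (2,6) (2,6) (1,6) (1,6)
{H/Stay/r/t, H/In/r/t} → row (2,6) (2,6) (4,1) (2,1) (1,7) (1,7)
{H/Stay/r/s, H/In/r/s} → row (2,6) (2,6) (4,1) (6,4) (1,7) (1,7)
{H/Stay/p/t, H/Stay/p/s, H/In/p/t, H/In/p/s} → row (2,6) (2,6) (4,1) (4,1) (1,7) (1,7)
That's 5 distinct rows out of 16 strategies.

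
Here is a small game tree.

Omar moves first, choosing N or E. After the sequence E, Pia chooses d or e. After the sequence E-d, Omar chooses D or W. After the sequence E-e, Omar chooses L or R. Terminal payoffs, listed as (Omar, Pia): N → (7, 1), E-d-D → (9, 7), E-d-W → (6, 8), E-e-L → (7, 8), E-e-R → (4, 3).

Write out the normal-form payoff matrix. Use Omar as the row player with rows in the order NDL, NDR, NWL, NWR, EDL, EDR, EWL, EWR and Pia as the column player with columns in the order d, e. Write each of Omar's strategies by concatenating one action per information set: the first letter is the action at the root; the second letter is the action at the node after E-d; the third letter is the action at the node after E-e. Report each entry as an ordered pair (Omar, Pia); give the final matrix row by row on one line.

            d        e
 NDL    (7,1)    (7,1)
 NDR    (7,1)    (7,1)
 NWL    (7,1)    (7,1)
 NWR    (7,1)    (7,1)
 EDL    (9,7)    (7,8)
 EDR    (9,7)    (4,3)
 EWL    (6,8)    (7,8)
 EWR    (6,8)    (4,3)

NDL: (7,1) (7,1) | NDR: (7,1) (7,1) | NWL: (7,1) (7,1) | NWR: (7,1) (7,1) | EDL: (9,7) (7,8) | EDR: (9,7) (4,3) | EWL: (6,8) (7,8) | EWR: (6,8) (4,3)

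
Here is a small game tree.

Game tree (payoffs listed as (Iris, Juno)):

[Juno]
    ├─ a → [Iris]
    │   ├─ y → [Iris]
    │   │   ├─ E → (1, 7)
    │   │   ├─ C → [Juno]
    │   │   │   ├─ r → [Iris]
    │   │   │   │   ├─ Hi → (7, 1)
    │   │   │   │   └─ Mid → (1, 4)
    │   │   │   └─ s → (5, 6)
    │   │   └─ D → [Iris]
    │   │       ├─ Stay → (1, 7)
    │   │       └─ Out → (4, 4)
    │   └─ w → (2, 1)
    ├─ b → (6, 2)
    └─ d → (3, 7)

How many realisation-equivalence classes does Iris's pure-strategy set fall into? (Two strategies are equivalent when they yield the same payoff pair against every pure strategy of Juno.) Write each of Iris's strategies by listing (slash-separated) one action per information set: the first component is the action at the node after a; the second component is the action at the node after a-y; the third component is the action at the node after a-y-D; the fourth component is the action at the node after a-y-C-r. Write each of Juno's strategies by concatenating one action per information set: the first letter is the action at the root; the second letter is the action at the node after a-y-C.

5

Iris has 24 pure strategies: y/E/Stay/Hi, y/E/Stay/Mid, y/E/Out/Hi, y/E/Out/Mid, y/C/Stay/Hi, y/C/Stay/Mid, y/C/Out/Hi, y/C/Out/Mid, y/D/Stay/Hi, y/D/Stay/Mid, y/D/Out/Hi, y/D/Out/Mid, w/E/Stay/Hi, w/E/Stay/Mid, w/E/Out/Hi, w/E/Out/Mid, w/C/Stay/Hi, w/C/Stay/Mid, w/C/Out/Hi, w/C/Out/Mid, w/D/Stay/Hi, w/D/Stay/Mid, w/D/Out/Hi, w/D/Out/Mid. Columns: ar, as, br, bs, dr, ds.
{y/E/Stay/Hi, y/E/Stay/Mid, y/E/Out/Hi, y/E/Out/Mid, y/D/Stay/Hi, y/D/Stay/Mid} → row (1,7) (1,7) (6,2) (6,2) (3,7) (3,7)
{y/C/Stay/Hi, y/C/Out/Hi} → row (7,1) (5,6) (6,2) (6,2) (3,7) (3,7)
{y/C/Stay/Mid, y/C/Out/Mid} → row (1,4) (5,6) (6,2) (6,2) (3,7) (3,7)
{y/D/Out/Hi, y/D/Out/Mid} → row (4,4) (4,4) (6,2) (6,2) (3,7) (3,7)
{w/E/Stay/Hi, w/E/Stay/Mid, w/E/Out/Hi, w/E/Out/Mid, w/C/Stay/Hi, w/C/Stay/Mid, w/C/Out/Hi, w/C/Out/Mid, w/D/Stay/Hi, w/D/Stay/Mid, w/D/Out/Hi, w/D/Out/Mid} → row (2,1) (2,1) (6,2) (6,2) (3,7) (3,7)
That's 5 distinct rows out of 24 strategies.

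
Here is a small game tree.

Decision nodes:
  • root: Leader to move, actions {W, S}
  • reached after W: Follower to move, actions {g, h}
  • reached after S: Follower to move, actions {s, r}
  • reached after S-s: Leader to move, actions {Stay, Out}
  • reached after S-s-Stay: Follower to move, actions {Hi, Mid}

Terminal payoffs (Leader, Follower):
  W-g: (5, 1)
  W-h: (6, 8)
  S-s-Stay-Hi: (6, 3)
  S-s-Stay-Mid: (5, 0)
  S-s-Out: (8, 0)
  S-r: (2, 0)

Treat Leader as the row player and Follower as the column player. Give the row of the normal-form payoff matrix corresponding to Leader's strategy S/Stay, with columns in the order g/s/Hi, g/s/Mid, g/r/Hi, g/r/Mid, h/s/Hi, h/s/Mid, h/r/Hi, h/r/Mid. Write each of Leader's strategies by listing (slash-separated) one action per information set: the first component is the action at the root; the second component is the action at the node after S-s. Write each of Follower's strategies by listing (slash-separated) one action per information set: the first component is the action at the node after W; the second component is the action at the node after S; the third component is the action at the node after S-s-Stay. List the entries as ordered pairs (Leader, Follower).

vs g/s/Hi: Leader plays S → Follower plays s at [S] → Leader plays Stay at [S-s] → Follower plays Hi at [S-s-Stay] → (6, 3)
vs g/s/Mid: Leader plays S → Follower plays s at [S] → Leader plays Stay at [S-s] → Follower plays Mid at [S-s-Stay] → (5, 0)
vs g/r/Hi: Leader plays S → Follower plays r at [S] → (2, 0)
vs g/r/Mid: Leader plays S → Follower plays r at [S] → (2, 0)
vs h/s/Hi: Leader plays S → Follower plays s at [S] → Leader plays Stay at [S-s] → Follower plays Hi at [S-s-Stay] → (6, 3)
vs h/s/Mid: Leader plays S → Follower plays s at [S] → Leader plays Stay at [S-s] → Follower plays Mid at [S-s-Stay] → (5, 0)
vs h/r/Hi: Leader plays S → Follower plays r at [S] → (2, 0)
vs h/r/Mid: Leader plays S → Follower plays r at [S] → (2, 0)

(6,3) (5,0) (2,0) (2,0) (6,3) (5,0) (2,0) (2,0)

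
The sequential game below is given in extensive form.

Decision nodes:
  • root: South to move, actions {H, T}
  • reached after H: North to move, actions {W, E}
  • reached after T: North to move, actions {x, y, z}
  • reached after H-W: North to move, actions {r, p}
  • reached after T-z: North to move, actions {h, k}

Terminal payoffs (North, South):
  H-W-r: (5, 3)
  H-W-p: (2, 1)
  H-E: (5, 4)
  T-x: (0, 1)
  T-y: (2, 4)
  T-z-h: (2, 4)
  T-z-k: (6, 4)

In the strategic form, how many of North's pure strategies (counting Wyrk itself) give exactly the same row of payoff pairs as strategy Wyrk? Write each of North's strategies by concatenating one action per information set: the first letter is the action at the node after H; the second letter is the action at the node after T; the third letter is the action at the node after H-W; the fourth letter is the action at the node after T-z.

Row for Wyrk (columns H, T): (5,3) (2,4).
Under Wyrk, North's choice at the node after T-z can never be reached regardless of what South does, so varying those choices leaves every outcome unchanged.
Holding the reachable choices fixed and varying the unreachable one freely already gives 2 equivalent strategies.
Checking the remaining rows, Wzrh also happen to give the same payoffs in every column, bringing the total to 3: Wyrh, Wyrk, Wzrh.

3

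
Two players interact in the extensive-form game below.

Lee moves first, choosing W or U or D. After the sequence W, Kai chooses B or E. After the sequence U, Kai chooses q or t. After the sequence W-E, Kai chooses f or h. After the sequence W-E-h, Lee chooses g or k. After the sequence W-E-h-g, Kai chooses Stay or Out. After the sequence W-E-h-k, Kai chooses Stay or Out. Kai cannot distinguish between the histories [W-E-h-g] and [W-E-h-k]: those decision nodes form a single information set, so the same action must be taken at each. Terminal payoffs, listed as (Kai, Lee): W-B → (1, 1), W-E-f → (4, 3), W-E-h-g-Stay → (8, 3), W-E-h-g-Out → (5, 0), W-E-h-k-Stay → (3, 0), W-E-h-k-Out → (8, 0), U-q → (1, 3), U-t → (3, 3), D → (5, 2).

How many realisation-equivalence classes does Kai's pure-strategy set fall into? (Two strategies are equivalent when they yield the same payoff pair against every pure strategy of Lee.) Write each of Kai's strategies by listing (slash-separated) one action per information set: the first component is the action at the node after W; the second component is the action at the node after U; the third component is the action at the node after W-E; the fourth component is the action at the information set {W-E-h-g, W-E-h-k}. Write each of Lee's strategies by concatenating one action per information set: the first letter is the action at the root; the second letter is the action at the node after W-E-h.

8

Kai has 16 pure strategies: B/q/f/Stay, B/q/f/Out, B/q/h/Stay, B/q/h/Out, B/t/f/Stay, B/t/f/Out, B/t/h/Stay, B/t/h/Out, E/q/f/Stay, E/q/f/Out, E/q/h/Stay, E/q/h/Out, E/t/f/Stay, E/t/f/Out, E/t/h/Stay, E/t/h/Out. Columns: Wg, Wk, Ug, Uk, Dg, Dk.
{B/q/f/Stay, B/q/f/Out, B/q/h/Stay, B/q/h/Out} → row (1,1) (1,1) (1,3) (1,3) (5,2) (5,2)
{B/t/f/Stay, B/t/f/Out, B/t/h/Stay, B/t/h/Out} → row (1,1) (1,1) (3,3) (3,3) (5,2) (5,2)
{E/q/f/Stay, E/q/f/Out} → row (4,3) (4,3) (1,3) (1,3) (5,2) (5,2)
{E/q/h/Stay} → row (8,3) (3,0) (1,3) (1,3) (5,2) (5,2)
{E/q/h/Out} → row (5,0) (8,0) (1,3) (1,3) (5,2) (5,2)
{E/t/f/Stay, E/t/f/Out} → row (4,3) (4,3) (3,3) (3,3) (5,2) (5,2)
{E/t/h/Stay} → row (8,3) (3,0) (3,3) (3,3) (5,2) (5,2)
{E/t/h/Out} → row (5,0) (8,0) (3,3) (3,3) (5,2) (5,2)
That's 8 distinct rows out of 16 strategies.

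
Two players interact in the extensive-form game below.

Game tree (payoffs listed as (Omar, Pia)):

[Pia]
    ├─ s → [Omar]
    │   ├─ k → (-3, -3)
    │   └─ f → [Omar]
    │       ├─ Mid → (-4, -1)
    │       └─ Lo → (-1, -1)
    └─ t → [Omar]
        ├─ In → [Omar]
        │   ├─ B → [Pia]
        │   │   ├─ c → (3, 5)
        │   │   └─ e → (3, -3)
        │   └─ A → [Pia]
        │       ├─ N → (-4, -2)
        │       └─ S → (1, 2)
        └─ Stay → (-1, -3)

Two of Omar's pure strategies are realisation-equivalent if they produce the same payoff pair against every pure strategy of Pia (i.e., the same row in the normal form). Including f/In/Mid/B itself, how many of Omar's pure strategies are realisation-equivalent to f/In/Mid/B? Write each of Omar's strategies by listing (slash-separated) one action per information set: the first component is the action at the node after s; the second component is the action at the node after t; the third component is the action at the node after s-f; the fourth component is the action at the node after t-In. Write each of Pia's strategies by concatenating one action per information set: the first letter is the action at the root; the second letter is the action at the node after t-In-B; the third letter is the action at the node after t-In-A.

Row for f/In/Mid/B (columns scN, scS, seN, seS, tcN, tcS, teN, teS): (-4,-1) (-4,-1) (-4,-1) (-4,-1) (3,5) (3,5) (3,-3) (3,-3).
Every one of Omar's information sets is on the play path for some reply by Pia when Omar follows f/In/Mid/B.
Changing the action at any of them therefore changes at least one column, so only f/In/Mid/B itself gives this row.

1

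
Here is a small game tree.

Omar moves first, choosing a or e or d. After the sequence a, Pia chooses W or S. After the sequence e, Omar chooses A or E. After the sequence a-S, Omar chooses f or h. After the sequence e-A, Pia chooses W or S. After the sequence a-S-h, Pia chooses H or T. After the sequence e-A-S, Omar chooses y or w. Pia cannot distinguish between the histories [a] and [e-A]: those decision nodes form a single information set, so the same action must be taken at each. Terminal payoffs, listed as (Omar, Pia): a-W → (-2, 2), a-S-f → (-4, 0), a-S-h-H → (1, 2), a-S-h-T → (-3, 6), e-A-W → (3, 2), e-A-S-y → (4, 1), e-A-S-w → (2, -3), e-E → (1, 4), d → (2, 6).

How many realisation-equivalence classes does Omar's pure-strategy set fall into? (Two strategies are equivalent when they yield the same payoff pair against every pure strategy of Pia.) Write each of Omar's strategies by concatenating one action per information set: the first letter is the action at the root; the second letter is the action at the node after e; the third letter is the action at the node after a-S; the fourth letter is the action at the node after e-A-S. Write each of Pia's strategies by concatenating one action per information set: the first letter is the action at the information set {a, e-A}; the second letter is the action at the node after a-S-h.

Omar has 24 pure strategies: aAfy, aAfw, aAhy, aAhw, aEfy, aEfw, aEhy, aEhw, eAfy, eAfw, eAhy, eAhw, eEfy, eEfw, eEhy, eEhw, dAfy, dAfw, dAhy, dAhw, dEfy, dEfw, dEhy, dEhw. Columns: WH, WT, SH, ST.
{aAfy, aAfw, aEfy, aEfw} → row (-2,2) (-2,2) (-4,0) (-4,0)
{aAhy, aAhw, aEhy, aEhw} → row (-2,2) (-2,2) (1,2) (-3,6)
{eAfy, eAhy} → row (3,2) (3,2) (4,1) (4,1)
{eAfw, eAhw} → row (3,2) (3,2) (2,-3) (2,-3)
{eEfy, eEfw, eEhy, eEhw} → row (1,4) (1,4) (1,4) (1,4)
{dAfy, dAfw, dAhy, dAhw, dEfy, dEfw, dEhy, dEhw} → row (2,6) (2,6) (2,6) (2,6)
That's 6 distinct rows out of 24 strategies.

6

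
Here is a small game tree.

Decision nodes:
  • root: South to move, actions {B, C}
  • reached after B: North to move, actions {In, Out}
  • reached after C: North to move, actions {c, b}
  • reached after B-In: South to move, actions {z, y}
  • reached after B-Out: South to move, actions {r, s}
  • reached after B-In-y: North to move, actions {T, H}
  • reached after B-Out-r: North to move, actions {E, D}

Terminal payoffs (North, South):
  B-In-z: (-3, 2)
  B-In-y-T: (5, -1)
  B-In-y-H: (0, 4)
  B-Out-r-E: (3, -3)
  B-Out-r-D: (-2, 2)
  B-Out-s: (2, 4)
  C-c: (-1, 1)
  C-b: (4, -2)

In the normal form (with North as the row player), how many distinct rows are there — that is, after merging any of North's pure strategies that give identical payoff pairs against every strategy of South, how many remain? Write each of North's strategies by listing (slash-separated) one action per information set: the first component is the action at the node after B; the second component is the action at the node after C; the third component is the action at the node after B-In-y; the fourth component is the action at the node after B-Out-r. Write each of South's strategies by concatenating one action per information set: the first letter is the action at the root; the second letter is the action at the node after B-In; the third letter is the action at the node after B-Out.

North has 16 pure strategies: In/c/T/E, In/c/T/D, In/c/H/E, In/c/H/D, In/b/T/E, In/b/T/D, In/b/H/E, In/b/H/D, Out/c/T/E, Out/c/T/D, Out/c/H/E, Out/c/H/D, Out/b/T/E, Out/b/T/D, Out/b/H/E, Out/b/H/D. Columns: Bzr, Bzs, Byr, Bys, Czr, Czs, Cyr, Cys.
{In/c/T/E, In/c/T/D} → row (-3,2) (-3,2) (5,-1) (5,-1) (-1,1) (-1,1) (-1,1) (-1,1)
{In/c/H/E, In/c/H/D} → row (-3,2) (-3,2) (0,4) (0,4) (-1,1) (-1,1) (-1,1) (-1,1)
{In/b/T/E, In/b/T/D} → row (-3,2) (-3,2) (5,-1) (5,-1) (4,-2) (4,-2) (4,-2) (4,-2)
{In/b/H/E, In/b/H/D} → row (-3,2) (-3,2) (0,4) (0,4) (4,-2) (4,-2) (4,-2) (4,-2)
{Out/c/T/E, Out/c/H/E} → row (3,-3) (2,4) (3,-3) (2,4) (-1,1) (-1,1) (-1,1) (-1,1)
{Out/c/T/D, Out/c/H/D} → row (-2,2) (2,4) (-2,2) (2,4) (-1,1) (-1,1) (-1,1) (-1,1)
{Out/b/T/E, Out/b/H/E} → row (3,-3) (2,4) (3,-3) (2,4) (4,-2) (4,-2) (4,-2) (4,-2)
{Out/b/T/D, Out/b/H/D} → row (-2,2) (2,4) (-2,2) (2,4) (4,-2) (4,-2) (4,-2) (4,-2)
That's 8 distinct rows out of 16 strategies.

8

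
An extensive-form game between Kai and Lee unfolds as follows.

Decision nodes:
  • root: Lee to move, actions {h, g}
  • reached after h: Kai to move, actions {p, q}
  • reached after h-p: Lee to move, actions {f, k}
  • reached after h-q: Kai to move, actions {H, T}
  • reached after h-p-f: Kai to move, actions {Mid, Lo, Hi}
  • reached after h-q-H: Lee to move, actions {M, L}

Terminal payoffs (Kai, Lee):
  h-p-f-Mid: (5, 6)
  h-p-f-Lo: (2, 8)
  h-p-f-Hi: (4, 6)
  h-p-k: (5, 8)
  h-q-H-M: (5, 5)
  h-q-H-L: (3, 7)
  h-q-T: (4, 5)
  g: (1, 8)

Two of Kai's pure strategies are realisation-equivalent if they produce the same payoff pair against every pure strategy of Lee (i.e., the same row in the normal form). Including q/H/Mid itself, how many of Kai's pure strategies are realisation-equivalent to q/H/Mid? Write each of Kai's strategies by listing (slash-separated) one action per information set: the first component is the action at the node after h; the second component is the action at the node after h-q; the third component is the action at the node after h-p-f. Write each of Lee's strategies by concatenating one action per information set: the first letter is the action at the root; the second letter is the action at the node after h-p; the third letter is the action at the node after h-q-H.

Row for q/H/Mid (columns hfM, hfL, hkM, hkL, gfM, gfL, gkM, gkL): (5,5) (3,7) (5,5) (3,7) (1,8) (1,8) (1,8) (1,8).
Under q/H/Mid, Kai's choice at the node after h-p-f can never be reached regardless of what Lee does, so varying those choices leaves every outcome unchanged.
Holding the reachable choices fixed and varying the unreachable one freely already gives 3 equivalent strategies.
No other strategy reproduces this row, so those 3 are the full class: q/H/Mid, q/H/Lo, q/H/Hi.

3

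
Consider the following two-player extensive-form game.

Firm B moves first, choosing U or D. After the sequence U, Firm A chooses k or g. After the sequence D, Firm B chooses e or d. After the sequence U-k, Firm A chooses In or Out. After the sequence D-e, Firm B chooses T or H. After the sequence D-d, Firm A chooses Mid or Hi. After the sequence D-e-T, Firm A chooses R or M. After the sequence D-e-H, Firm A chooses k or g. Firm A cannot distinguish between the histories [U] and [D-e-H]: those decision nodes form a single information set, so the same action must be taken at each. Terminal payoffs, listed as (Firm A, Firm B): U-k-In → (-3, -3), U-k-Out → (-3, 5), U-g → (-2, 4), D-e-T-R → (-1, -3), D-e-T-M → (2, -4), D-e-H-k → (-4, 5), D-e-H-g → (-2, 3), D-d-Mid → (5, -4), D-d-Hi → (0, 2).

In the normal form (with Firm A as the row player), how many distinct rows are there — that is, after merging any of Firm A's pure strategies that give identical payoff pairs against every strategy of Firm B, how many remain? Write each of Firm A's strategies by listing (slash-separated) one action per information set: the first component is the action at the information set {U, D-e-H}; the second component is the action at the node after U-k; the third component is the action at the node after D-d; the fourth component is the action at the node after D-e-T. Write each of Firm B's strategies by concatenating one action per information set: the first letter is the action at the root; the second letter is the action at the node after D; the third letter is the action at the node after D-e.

12

Firm A has 16 pure strategies: k/In/Mid/R, k/In/Mid/M, k/In/Hi/R, k/In/Hi/M, k/Out/Mid/R, k/Out/Mid/M, k/Out/Hi/R, k/Out/Hi/M, g/In/Mid/R, g/In/Mid/M, g/In/Hi/R, g/In/Hi/M, g/Out/Mid/R, g/Out/Mid/M, g/Out/Hi/R, g/Out/Hi/M. Columns: UeT, UeH, UdT, UdH, DeT, DeH, DdT, DdH.
{k/In/Mid/R} → row (-3,-3) (-3,-3) (-3,-3) (-3,-3) (-1,-3) (-4,5) (5,-4) (5,-4)
{k/In/Mid/M} → row (-3,-3) (-3,-3) (-3,-3) (-3,-3) (2,-4) (-4,5) (5,-4) (5,-4)
{k/In/Hi/R} → row (-3,-3) (-3,-3) (-3,-3) (-3,-3) (-1,-3) (-4,5) (0,2) (0,2)
{k/In/Hi/M} → row (-3,-3) (-3,-3) (-3,-3) (-3,-3) (2,-4) (-4,5) (0,2) (0,2)
{k/Out/Mid/R} → row (-3,5) (-3,5) (-3,5) (-3,5) (-1,-3) (-4,5) (5,-4) (5,-4)
{k/Out/Mid/M} → row (-3,5) (-3,5) (-3,5) (-3,5) (2,-4) (-4,5) (5,-4) (5,-4)
{k/Out/Hi/R} → row (-3,5) (-3,5) (-3,5) (-3,5) (-1,-3) (-4,5) (0,2) (0,2)
{k/Out/Hi/M} → row (-3,5) (-3,5) (-3,5) (-3,5) (2,-4) (-4,5) (0,2) (0,2)
{g/In/Mid/R, g/Out/Mid/R} → row (-2,4) (-2,4) (-2,4) (-2,4) (-1,-3) (-2,3) (5,-4) (5,-4)
{g/In/Mid/M, g/Out/Mid/M} → row (-2,4) (-2,4) (-2,4) (-2,4) (2,-4) (-2,3) (5,-4) (5,-4)
{g/In/Hi/R, g/Out/Hi/R} → row (-2,4) (-2,4) (-2,4) (-2,4) (-1,-3) (-2,3) (0,2) (0,2)
{g/In/Hi/M, g/Out/Hi/M} → row (-2,4) (-2,4) (-2,4) (-2,4) (2,-4) (-2,3) (0,2) (0,2)
That's 12 distinct rows out of 16 strategies.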